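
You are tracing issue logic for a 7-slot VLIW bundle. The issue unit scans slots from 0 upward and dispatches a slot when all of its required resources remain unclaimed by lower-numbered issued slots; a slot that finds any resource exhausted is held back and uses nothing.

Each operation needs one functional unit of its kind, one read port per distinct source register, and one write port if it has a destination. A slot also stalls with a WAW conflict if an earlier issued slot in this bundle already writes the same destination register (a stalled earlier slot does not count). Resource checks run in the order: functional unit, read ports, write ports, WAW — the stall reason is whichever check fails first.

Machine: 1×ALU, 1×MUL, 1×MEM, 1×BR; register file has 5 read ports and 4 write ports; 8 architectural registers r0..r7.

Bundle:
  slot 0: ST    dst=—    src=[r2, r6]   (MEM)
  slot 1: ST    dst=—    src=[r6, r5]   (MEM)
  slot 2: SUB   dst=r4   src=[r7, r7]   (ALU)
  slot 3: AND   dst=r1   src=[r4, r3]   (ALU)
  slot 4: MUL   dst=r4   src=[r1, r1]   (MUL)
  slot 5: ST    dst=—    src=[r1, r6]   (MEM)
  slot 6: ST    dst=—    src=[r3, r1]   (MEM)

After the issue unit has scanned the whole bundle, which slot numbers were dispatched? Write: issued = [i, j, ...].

  0. MEM ⇒ go  {1A/1Mu/0Ld/1B | 3r 4w}
  1. MEM ⇒ no(FU)  {1A/1Mu/0Ld/1B | 3r 4w}
  2. ALU→r4 ⇒ go  {0A/1Mu/0Ld/1B | 2r 3w}
  3. ALU→r1 ⇒ no(FU)  {0A/1Mu/0Ld/1B | 2r 3w}
  4. MUL→r4 ⇒ no(WAW)  {0A/1Mu/0Ld/1B | 2r 3w}
  5. MEM ⇒ no(FU)  {0A/1Mu/0Ld/1B | 2r 3w}
  6. MEM ⇒ no(FU)  {0A/1Mu/0Ld/1B | 2r 3w}

issued = [0, 2]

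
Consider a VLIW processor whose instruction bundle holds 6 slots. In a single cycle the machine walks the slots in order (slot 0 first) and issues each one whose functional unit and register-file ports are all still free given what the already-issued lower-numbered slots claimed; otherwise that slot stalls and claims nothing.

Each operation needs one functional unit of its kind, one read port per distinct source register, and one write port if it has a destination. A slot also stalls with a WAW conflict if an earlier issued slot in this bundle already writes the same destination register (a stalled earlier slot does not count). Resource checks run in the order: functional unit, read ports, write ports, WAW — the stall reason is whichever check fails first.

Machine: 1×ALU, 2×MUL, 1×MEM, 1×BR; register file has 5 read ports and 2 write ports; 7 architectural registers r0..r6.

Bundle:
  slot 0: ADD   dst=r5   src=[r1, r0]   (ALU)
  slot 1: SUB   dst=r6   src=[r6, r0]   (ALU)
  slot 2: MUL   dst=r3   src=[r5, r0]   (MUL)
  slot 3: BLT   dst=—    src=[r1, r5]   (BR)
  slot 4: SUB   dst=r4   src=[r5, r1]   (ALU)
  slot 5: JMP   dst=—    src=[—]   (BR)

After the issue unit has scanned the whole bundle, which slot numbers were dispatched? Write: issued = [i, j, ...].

issued = [0, 2, 5]

(0) want 1×ALU +2rd +1wr — yes → AL0|MU2|ME1|BR1|rd3|wr1
(1) want 1×ALU +2rd +1wr — FU → AL0|MU2|ME1|BR1|rd3|wr1
(2) want 1×MUL +2rd +1wr — yes → AL0|MU1|ME1|BR1|rd1|wr0
(3) want 1×BR +2rd +0wr — RD_PORT → AL0|MU1|ME1|BR1|rd1|wr0
(4) want 1×ALU +2rd +1wr — FU → AL0|MU1|ME1|BR1|rd1|wr0
(5) want 1×BR +0rd +0wr — yes → AL0|MU1|ME1|BR0|rd1|wr0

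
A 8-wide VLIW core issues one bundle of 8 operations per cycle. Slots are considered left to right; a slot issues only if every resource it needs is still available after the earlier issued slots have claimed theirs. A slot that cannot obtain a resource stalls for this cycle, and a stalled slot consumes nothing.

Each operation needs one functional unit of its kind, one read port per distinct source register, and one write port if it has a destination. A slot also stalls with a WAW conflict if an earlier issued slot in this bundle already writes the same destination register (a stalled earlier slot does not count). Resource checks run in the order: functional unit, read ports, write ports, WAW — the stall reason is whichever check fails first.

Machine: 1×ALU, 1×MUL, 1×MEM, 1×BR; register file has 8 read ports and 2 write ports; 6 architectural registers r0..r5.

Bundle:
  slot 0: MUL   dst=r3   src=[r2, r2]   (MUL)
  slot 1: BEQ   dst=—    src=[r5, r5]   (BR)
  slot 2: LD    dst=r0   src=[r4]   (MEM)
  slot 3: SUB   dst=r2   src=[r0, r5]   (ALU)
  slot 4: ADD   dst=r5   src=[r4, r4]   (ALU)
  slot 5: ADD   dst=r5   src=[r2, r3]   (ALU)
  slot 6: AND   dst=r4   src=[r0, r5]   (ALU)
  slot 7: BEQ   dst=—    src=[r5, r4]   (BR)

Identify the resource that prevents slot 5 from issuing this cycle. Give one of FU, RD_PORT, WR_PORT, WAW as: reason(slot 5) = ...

reason(slot 5) = WR_PORT

slot 0 (MUL): ISSUE — free A1,Mu0,Ld1,B1 rp7 wp1
slot 1 (BR): ISSUE — free A1,Mu0,Ld1,B0 rp6 wp1
slot 2 (MEM): ISSUE — free A1,Mu0,Ld0,B0 rp5 wp0
slot 3 (ALU): stall WR_PORT — free A1,Mu0,Ld0,B0 rp5 wp0
slot 4 (ALU): stall WR_PORT — free A1,Mu0,Ld0,B0 rp5 wp0
slot 5 (ALU): stall WR_PORT — free A1,Mu0,Ld0,B0 rp5 wp0
slot 6 (ALU): stall WR_PORT — free A1,Mu0,Ld0,B0 rp5 wp0
slot 7 (BR): stall FU — free A1,Mu0,Ld0,B0 rp5 wp0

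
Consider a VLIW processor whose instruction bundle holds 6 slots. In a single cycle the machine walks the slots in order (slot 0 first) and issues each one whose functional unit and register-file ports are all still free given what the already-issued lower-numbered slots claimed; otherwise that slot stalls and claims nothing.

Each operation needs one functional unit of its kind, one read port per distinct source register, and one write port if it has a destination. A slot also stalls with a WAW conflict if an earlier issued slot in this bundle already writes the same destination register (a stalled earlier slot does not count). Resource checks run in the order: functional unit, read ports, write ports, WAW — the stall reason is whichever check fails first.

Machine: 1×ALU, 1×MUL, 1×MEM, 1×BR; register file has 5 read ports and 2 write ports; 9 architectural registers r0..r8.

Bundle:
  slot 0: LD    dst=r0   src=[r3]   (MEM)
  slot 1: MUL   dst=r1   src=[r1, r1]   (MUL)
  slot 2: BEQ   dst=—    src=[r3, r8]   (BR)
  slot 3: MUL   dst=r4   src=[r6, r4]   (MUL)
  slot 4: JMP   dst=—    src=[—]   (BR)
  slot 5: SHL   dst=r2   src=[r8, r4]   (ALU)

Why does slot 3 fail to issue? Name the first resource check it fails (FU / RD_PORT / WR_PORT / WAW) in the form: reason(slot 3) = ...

(0) want 1×MEM +1rd +1wr — yes → AL1|MU1|ME0|BR1|rd4|wr1
(1) want 1×MUL +1rd +1wr — yes → AL1|MU0|ME0|BR1|rd3|wr0
(2) want 1×BR +2rd +0wr — yes → AL1|MU0|ME0|BR0|rd1|wr0
(3) want 1×MUL +2rd +1wr — FU → AL1|MU0|ME0|BR0|rd1|wr0
(4) want 1×BR +0rd +0wr — FU → AL1|MU0|ME0|BR0|rd1|wr0
(5) want 1×ALU +2rd +1wr — RD_PORT → AL1|MU0|ME0|BR0|rd1|wr0

reason(slot 3) = FU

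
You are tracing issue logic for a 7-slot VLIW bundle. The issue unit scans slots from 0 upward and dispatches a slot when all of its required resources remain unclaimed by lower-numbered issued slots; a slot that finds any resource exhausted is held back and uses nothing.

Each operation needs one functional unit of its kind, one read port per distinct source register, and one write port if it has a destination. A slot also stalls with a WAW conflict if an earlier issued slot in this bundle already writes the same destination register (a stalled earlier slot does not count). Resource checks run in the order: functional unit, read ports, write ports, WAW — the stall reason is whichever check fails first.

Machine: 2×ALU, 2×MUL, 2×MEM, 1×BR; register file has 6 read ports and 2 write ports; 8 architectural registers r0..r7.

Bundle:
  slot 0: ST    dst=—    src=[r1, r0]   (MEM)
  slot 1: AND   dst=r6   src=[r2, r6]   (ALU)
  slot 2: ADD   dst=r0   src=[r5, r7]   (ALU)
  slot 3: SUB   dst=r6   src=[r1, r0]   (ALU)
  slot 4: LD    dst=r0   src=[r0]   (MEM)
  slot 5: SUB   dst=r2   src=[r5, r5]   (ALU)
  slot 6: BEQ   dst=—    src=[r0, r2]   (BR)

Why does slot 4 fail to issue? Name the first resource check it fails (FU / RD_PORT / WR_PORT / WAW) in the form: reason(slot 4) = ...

reason(slot 4) = RD_PORT

  0. MEM ⇒ go  {2A/2Mu/1Ld/1B | 4r 2w}
  1. ALU→r6 ⇒ go  {1A/2Mu/1Ld/1B | 2r 1w}
  2. ALU→r0 ⇒ go  {0A/2Mu/1Ld/1B | 0r 0w}
  3. ALU→r6 ⇒ no(FU)  {0A/2Mu/1Ld/1B | 0r 0w}
  4. MEM→r0 ⇒ no(RD_PORT)  {0A/2Mu/1Ld/1B | 0r 0w}
  5. ALU→r2 ⇒ no(FU)  {0A/2Mu/1Ld/1B | 0r 0w}
  6. BR ⇒ no(RD_PORT)  {0A/2Mu/1Ld/1B | 0r 0w}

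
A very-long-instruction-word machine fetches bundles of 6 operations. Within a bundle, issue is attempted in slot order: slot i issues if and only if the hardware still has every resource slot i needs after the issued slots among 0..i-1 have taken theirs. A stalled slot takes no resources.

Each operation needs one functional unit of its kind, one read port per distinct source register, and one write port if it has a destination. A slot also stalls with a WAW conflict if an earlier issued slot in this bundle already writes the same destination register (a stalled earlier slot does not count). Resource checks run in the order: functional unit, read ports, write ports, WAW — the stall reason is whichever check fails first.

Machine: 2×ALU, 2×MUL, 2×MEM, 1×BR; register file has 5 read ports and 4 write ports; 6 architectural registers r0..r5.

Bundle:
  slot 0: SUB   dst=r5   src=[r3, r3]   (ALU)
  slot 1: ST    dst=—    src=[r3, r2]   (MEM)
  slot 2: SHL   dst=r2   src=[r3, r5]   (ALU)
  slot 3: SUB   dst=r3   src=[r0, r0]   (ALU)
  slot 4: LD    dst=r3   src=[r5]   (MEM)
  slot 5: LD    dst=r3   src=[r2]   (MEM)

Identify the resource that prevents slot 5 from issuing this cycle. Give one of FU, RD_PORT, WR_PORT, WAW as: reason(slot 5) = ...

[0] ALU needs rd=1 wr=1: ok; after: ALU=1 MUL=2 MEM=2 BR=1, R=4, W=3
[1] MEM needs rd=2 wr=0: ok; after: ALU=1 MUL=2 MEM=1 BR=1, R=2, W=3
[2] ALU needs rd=2 wr=1: ok; after: ALU=0 MUL=2 MEM=1 BR=1, R=0, W=2
[3] ALU needs rd=1 wr=1: FU; after: ALU=0 MUL=2 MEM=1 BR=1, R=0, W=2
[4] MEM needs rd=1 wr=1: RD_PORT; after: ALU=0 MUL=2 MEM=1 BR=1, R=0, W=2
[5] MEM needs rd=1 wr=1: RD_PORT; after: ALU=0 MUL=2 MEM=1 BR=1, R=0, W=2

reason(slot 5) = RD_PORT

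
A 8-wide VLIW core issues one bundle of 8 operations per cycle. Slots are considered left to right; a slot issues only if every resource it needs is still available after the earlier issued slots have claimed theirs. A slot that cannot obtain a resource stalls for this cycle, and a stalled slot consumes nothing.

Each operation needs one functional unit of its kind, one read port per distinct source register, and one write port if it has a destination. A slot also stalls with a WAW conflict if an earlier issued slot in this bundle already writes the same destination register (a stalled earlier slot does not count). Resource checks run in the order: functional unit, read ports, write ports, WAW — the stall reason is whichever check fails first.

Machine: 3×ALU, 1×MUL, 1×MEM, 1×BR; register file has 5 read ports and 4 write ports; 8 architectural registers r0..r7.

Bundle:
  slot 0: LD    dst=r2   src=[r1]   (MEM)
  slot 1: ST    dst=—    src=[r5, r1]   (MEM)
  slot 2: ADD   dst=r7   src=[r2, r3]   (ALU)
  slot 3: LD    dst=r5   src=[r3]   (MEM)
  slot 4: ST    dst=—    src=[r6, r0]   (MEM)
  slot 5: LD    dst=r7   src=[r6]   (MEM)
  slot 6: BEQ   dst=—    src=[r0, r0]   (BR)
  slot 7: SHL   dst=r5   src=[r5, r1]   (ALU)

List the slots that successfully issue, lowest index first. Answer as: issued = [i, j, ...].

issued = [0, 2, 6]

[0] MEM needs rd=1 wr=1: ok; after: ALU=3 MUL=1 MEM=0 BR=1, R=4, W=3
[1] MEM needs rd=2 wr=0: FU; after: ALU=3 MUL=1 MEM=0 BR=1, R=4, W=3
[2] ALU needs rd=2 wr=1: ok; after: ALU=2 MUL=1 MEM=0 BR=1, R=2, W=2
[3] MEM needs rd=1 wr=1: FU; after: ALU=2 MUL=1 MEM=0 BR=1, R=2, W=2
[4] MEM needs rd=2 wr=0: FU; after: ALU=2 MUL=1 MEM=0 BR=1, R=2, W=2
[5] MEM needs rd=1 wr=1: FU; after: ALU=2 MUL=1 MEM=0 BR=1, R=2, W=2
[6] BR needs rd=1 wr=0: ok; after: ALU=2 MUL=1 MEM=0 BR=0, R=1, W=2
[7] ALU needs rd=2 wr=1: RD_PORT; after: ALU=2 MUL=1 MEM=0 BR=0, R=1, W=2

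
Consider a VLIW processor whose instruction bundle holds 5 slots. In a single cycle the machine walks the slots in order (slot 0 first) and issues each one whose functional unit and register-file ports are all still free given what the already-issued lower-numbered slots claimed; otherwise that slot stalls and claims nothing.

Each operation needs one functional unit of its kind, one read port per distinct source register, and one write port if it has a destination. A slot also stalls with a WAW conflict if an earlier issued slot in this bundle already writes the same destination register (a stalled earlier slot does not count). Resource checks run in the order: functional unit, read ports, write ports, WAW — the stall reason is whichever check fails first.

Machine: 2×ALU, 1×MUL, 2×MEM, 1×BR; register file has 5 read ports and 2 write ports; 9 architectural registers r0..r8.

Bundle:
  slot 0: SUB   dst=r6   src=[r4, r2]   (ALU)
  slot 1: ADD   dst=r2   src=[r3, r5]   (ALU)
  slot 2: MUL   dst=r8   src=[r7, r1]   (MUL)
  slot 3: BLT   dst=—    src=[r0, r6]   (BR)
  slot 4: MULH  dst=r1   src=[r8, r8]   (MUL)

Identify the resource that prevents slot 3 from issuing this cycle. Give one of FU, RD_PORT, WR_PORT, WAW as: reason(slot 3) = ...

#0 ALU src=r4,r2 dispatched  <A:1 Mu:1 Ld:2 B:1 rd:3 wr:1>
#1 ALU src=r3,r5 dispatched  <A:0 Mu:1 Ld:2 B:1 rd:1 wr:0>
#2 MUL src=r7,r1 held:RD_PORT  <A:0 Mu:1 Ld:2 B:1 rd:1 wr:0>
#3 BR src=r0,r6 held:RD_PORT  <A:0 Mu:1 Ld:2 B:1 rd:1 wr:0>
#4 MUL src=r8,r8 held:WR_PORT  <A:0 Mu:1 Ld:2 B:1 rd:1 wr:0>

reason(slot 3) = RD_PORT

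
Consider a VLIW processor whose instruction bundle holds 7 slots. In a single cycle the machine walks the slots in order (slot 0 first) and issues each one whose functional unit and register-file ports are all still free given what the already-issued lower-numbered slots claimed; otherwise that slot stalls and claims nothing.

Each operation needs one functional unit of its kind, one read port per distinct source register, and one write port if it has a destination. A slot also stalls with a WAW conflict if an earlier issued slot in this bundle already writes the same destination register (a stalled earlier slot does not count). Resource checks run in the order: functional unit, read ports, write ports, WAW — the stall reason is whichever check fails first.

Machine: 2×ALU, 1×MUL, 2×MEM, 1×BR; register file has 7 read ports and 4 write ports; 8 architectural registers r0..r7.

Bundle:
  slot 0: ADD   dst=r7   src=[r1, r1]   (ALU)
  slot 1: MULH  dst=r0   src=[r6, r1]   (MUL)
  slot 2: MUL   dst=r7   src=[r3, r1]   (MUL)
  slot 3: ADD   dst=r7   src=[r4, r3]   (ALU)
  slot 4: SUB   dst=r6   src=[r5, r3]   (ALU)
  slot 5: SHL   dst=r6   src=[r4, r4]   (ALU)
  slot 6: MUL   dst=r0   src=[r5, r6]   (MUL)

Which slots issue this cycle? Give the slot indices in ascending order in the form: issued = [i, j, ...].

issued = [0, 1, 4]

#0 ALU src=r1,r1 dispatched  <A:1 Mu:1 Ld:2 B:1 rd:6 wr:3>
#1 MUL src=r6,r1 dispatched  <A:1 Mu:0 Ld:2 B:1 rd:4 wr:2>
#2 MUL src=r3,r1 held:FU  <A:1 Mu:0 Ld:2 B:1 rd:4 wr:2>
#3 ALU src=r4,r3 held:WAW  <A:1 Mu:0 Ld:2 B:1 rd:4 wr:2>
#4 ALU src=r5,r3 dispatched  <A:0 Mu:0 Ld:2 B:1 rd:2 wr:1>
#5 ALU src=r4,r4 held:FU  <A:0 Mu:0 Ld:2 B:1 rd:2 wr:1>
#6 MUL src=r5,r6 held:FU  <A:0 Mu:0 Ld:2 B:1 rd:2 wr:1>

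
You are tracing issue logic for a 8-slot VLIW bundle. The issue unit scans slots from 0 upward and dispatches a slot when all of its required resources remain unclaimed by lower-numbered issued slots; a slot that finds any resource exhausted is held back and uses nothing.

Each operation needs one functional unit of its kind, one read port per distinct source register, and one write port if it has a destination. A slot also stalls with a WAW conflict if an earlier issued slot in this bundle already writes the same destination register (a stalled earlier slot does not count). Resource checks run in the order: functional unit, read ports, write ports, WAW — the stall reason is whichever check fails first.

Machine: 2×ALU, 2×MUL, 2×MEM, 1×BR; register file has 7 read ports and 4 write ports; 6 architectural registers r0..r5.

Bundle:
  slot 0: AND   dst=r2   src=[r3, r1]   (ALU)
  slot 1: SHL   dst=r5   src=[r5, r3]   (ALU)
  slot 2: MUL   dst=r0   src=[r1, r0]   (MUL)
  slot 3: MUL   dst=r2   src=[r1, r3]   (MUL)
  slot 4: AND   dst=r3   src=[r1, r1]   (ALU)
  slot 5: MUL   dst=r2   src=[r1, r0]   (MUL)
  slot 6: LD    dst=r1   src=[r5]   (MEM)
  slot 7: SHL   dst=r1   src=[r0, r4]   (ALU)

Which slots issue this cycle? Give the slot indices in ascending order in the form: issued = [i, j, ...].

issued = [0, 1, 2, 6]

[0] ALU needs rd=2 wr=1: ok; after: ALU=1 MUL=2 MEM=2 BR=1, R=5, W=3
[1] ALU needs rd=2 wr=1: ok; after: ALU=0 MUL=2 MEM=2 BR=1, R=3, W=2
[2] MUL needs rd=2 wr=1: ok; after: ALU=0 MUL=1 MEM=2 BR=1, R=1, W=1
[3] MUL needs rd=2 wr=1: RD_PORT; after: ALU=0 MUL=1 MEM=2 BR=1, R=1, W=1
[4] ALU needs rd=1 wr=1: FU; after: ALU=0 MUL=1 MEM=2 BR=1, R=1, W=1
[5] MUL needs rd=2 wr=1: RD_PORT; after: ALU=0 MUL=1 MEM=2 BR=1, R=1, W=1
[6] MEM needs rd=1 wr=1: ok; after: ALU=0 MUL=1 MEM=1 BR=1, R=0, W=0
[7] ALU needs rd=2 wr=1: FU; after: ALU=0 MUL=1 MEM=1 BR=1, R=0, W=0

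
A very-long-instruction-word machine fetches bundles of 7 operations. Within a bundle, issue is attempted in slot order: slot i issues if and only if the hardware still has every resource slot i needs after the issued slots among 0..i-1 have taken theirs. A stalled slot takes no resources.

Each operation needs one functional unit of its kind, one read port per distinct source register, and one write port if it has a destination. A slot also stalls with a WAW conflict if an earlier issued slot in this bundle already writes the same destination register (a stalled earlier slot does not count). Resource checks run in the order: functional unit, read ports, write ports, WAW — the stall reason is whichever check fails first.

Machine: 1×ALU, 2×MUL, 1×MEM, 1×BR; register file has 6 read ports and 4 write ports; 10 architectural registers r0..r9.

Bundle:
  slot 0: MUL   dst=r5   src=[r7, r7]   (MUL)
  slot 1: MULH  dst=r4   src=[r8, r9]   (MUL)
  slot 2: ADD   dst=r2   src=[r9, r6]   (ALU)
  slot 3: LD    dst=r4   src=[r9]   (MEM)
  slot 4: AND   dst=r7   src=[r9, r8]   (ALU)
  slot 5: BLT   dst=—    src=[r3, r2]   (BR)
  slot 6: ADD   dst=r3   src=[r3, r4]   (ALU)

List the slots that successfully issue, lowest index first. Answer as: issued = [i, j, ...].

slot 0 (MUL): ISSUE — free A1,Mu1,Ld1,B1 rp5 wp3
slot 1 (MUL): ISSUE — free A1,Mu0,Ld1,B1 rp3 wp2
slot 2 (ALU): ISSUE — free A0,Mu0,Ld1,B1 rp1 wp1
slot 3 (MEM): stall WAW — free A0,Mu0,Ld1,B1 rp1 wp1
slot 4 (ALU): stall FU — free A0,Mu0,Ld1,B1 rp1 wp1
slot 5 (BR): stall RD_PORT — free A0,Mu0,Ld1,B1 rp1 wp1
slot 6 (ALU): stall FU — free A0,Mu0,Ld1,B1 rp1 wp1

issued = [0, 1, 2]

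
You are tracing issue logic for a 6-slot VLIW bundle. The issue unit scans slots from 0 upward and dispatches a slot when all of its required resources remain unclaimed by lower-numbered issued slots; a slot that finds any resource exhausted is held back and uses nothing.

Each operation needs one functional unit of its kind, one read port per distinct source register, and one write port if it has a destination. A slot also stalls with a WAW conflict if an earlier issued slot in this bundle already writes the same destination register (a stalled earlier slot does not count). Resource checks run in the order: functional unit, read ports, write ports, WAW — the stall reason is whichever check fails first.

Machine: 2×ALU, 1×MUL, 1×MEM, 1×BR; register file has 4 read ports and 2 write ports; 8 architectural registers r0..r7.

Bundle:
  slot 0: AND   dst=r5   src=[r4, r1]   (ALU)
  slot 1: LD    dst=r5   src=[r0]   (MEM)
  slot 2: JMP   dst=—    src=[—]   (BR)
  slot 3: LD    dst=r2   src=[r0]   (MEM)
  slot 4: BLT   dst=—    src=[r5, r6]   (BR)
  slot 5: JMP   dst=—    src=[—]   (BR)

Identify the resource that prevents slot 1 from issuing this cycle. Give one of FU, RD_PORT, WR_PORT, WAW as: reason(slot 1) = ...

reason(slot 1) = WAW

(0) want 1×ALU +2rd +1wr — yes → AL1|MU1|ME1|BR1|rd2|wr1
(1) want 1×MEM +1rd +1wr — WAW → AL1|MU1|ME1|BR1|rd2|wr1
(2) want 1×BR +0rd +0wr — yes → AL1|MU1|ME1|BR0|rd2|wr1
(3) want 1×MEM +1rd +1wr — yes → AL1|MU1|ME0|BR0|rd1|wr0
(4) want 1×BR +2rd +0wr — FU → AL1|MU1|ME0|BR0|rd1|wr0
(5) want 1×BR +0rd +0wr — FU → AL1|MU1|ME0|BR0|rd1|wr0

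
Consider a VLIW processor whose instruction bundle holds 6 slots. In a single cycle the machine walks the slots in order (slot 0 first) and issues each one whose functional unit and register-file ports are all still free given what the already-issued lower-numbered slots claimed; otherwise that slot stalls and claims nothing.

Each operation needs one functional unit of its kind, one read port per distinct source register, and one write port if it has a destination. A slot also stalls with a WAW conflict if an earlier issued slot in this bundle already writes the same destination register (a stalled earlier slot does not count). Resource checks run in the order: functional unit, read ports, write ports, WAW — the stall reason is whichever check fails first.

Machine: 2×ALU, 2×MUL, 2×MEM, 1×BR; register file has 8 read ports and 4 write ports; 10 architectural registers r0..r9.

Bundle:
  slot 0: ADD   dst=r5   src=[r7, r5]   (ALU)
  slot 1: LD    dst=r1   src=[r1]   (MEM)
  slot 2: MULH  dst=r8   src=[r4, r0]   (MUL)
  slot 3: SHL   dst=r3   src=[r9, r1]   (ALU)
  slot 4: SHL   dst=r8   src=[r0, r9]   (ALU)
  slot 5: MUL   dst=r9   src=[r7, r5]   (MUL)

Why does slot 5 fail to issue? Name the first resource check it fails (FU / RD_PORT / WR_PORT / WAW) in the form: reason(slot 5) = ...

reason(slot 5) = RD_PORT

#0 ALU src=r7,r5 dispatched  <A:1 Mu:2 Ld:2 B:1 rd:6 wr:3>
#1 MEM src=r1 dispatched  <A:1 Mu:2 Ld:1 B:1 rd:5 wr:2>
#2 MUL src=r4,r0 dispatched  <A:1 Mu:1 Ld:1 B:1 rd:3 wr:1>
#3 ALU src=r9,r1 dispatched  <A:0 Mu:1 Ld:1 B:1 rd:1 wr:0>
#4 ALU src=r0,r9 held:FU  <A:0 Mu:1 Ld:1 B:1 rd:1 wr:0>
#5 MUL src=r7,r5 held:RD_PORT  <A:0 Mu:1 Ld:1 B:1 rd:1 wr:0>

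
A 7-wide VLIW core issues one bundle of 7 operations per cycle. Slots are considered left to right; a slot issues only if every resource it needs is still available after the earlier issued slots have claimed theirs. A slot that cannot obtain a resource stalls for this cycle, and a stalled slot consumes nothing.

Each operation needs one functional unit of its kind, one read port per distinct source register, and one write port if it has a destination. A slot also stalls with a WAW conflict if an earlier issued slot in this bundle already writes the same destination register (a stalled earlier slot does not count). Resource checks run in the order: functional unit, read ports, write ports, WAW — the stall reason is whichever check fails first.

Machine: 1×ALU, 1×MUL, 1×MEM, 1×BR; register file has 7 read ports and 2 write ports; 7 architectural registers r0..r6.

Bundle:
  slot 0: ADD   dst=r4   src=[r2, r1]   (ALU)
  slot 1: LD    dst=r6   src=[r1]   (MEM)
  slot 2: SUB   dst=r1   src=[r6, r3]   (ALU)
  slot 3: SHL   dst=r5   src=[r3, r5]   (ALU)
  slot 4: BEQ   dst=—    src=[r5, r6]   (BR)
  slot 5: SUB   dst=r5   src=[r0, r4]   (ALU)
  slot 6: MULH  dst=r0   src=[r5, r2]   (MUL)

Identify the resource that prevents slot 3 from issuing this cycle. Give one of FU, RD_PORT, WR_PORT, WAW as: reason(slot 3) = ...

reason(slot 3) = FU

  0. ALU→r4 ⇒ go  {0A/1Mu/1Ld/1B | 5r 1w}
  1. MEM→r6 ⇒ go  {0A/1Mu/0Ld/1B | 4r 0w}
  2. ALU→r1 ⇒ no(FU)  {0A/1Mu/0Ld/1B | 4r 0w}
  3. ALU→r5 ⇒ no(FU)  {0A/1Mu/0Ld/1B | 4r 0w}
  4. BR ⇒ go  {0A/1Mu/0Ld/0B | 2r 0w}
  5. ALU→r5 ⇒ no(FU)  {0A/1Mu/0Ld/0B | 2r 0w}
  6. MUL→r0 ⇒ no(WR_PORT)  {0A/1Mu/0Ld/0B | 2r 0w}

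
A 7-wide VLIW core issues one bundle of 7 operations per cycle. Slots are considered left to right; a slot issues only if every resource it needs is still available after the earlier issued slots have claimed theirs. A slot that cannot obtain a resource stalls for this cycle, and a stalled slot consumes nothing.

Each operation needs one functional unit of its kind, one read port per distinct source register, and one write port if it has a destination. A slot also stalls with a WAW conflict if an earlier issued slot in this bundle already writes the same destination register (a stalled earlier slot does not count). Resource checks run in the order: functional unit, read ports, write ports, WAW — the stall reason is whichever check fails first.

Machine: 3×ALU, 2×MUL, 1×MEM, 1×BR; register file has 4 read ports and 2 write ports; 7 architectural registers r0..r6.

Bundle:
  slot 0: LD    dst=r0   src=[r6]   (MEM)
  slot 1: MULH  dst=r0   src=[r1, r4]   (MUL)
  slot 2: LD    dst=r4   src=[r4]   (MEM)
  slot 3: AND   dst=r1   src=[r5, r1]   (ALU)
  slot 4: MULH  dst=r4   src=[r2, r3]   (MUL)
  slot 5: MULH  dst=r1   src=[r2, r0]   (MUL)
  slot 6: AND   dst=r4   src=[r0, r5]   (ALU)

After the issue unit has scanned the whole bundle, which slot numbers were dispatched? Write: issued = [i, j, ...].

slot 0 (MEM): ISSUE — free A3,Mu2,Ld0,B1 rp3 wp1
slot 1 (MUL): stall WAW — free A3,Mu2,Ld0,B1 rp3 wp1
slot 2 (MEM): stall FU — free A3,Mu2,Ld0,B1 rp3 wp1
slot 3 (ALU): ISSUE — free A2,Mu2,Ld0,B1 rp1 wp0
slot 4 (MUL): stall RD_PORT — free A2,Mu2,Ld0,B1 rp1 wp0
slot 5 (MUL): stall RD_PORT — free A2,Mu2,Ld0,B1 rp1 wp0
slot 6 (ALU): stall RD_PORT — free A2,Mu2,Ld0,B1 rp1 wp0

issued = [0, 3]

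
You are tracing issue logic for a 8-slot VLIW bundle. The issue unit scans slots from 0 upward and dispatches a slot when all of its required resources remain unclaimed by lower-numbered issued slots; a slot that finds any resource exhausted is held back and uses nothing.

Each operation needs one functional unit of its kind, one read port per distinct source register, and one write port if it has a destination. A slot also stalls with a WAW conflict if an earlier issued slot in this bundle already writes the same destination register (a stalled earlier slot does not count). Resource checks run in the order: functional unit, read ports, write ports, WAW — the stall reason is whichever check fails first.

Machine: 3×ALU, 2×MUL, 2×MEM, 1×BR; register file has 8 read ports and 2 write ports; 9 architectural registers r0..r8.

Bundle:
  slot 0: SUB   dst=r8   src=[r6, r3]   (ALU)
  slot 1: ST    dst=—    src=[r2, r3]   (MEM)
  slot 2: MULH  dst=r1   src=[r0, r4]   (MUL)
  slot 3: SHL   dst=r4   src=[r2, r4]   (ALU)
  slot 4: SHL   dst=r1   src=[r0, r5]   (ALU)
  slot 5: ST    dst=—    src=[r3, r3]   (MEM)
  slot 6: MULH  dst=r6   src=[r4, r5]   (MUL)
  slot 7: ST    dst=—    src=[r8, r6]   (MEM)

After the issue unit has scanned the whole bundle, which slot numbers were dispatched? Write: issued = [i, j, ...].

issued = [0, 1, 2, 5]

  0. ALU→r8 ⇒ go  {2A/2Mu/2Ld/1B | 6r 1w}
  1. MEM ⇒ go  {2A/2Mu/1Ld/1B | 4r 1w}
  2. MUL→r1 ⇒ go  {2A/1Mu/1Ld/1B | 2r 0w}
  3. ALU→r4 ⇒ no(WR_PORT)  {2A/1Mu/1Ld/1B | 2r 0w}
  4. ALU→r1 ⇒ no(WR_PORT)  {2A/1Mu/1Ld/1B | 2r 0w}
  5. MEM ⇒ go  {2A/1Mu/0Ld/1B | 1r 0w}
  6. MUL→r6 ⇒ no(RD_PORT)  {2A/1Mu/0Ld/1B | 1r 0w}
  7. MEM ⇒ no(FU)  {2A/1Mu/0Ld/1B | 1r 0w}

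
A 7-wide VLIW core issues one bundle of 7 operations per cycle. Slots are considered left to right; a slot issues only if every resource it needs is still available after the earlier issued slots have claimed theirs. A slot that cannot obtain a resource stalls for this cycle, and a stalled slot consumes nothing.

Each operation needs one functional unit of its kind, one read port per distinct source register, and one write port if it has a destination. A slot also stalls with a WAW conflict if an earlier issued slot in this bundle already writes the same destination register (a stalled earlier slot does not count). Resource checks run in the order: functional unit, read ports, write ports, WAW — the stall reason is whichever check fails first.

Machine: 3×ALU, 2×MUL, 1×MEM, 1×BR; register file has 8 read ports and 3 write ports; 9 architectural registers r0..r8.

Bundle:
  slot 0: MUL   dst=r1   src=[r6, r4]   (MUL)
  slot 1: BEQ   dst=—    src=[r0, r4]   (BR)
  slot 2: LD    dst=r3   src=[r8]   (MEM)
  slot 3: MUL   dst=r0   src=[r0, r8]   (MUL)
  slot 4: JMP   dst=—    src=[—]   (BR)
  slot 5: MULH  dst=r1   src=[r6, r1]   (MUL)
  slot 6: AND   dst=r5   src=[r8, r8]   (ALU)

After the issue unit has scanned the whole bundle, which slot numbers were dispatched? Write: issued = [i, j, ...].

issued = [0, 1, 2, 3]

(0) want 1×MUL +2rd +1wr — yes → AL3|MU1|ME1|BR1|rd6|wr2
(1) want 1×BR +2rd +0wr — yes → AL3|MU1|ME1|BR0|rd4|wr2
(2) want 1×MEM +1rd +1wr — yes → AL3|MU1|ME0|BR0|rd3|wr1
(3) want 1×MUL +2rd +1wr — yes → AL3|MU0|ME0|BR0|rd1|wr0
(4) want 1×BR +0rd +0wr — FU → AL3|MU0|ME0|BR0|rd1|wr0
(5) want 1×MUL +2rd +1wr — FU → AL3|MU0|ME0|BR0|rd1|wr0
(6) want 1×ALU +1rd +1wr — WR_PORT → AL3|MU0|ME0|BR0|rd1|wr0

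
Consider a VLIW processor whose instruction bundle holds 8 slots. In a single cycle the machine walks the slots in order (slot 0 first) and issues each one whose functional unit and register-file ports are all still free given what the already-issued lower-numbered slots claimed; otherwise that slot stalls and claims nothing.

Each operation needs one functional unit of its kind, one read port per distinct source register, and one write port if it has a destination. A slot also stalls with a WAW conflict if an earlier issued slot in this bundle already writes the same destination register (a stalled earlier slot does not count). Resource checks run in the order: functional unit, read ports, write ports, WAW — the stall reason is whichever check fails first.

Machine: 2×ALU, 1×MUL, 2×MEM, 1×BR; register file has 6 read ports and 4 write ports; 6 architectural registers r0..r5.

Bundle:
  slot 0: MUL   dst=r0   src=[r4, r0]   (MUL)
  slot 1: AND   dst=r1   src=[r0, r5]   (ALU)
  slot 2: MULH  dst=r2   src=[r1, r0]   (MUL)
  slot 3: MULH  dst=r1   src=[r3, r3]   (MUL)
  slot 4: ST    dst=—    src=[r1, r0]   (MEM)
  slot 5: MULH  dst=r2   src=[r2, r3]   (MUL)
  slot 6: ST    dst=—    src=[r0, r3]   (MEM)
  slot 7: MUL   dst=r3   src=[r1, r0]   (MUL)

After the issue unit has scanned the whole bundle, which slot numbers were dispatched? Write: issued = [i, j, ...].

slot 0 (MUL): ISSUE — free A2,Mu0,Ld2,B1 rp4 wp3
slot 1 (ALU): ISSUE — free A1,Mu0,Ld2,B1 rp2 wp2
slot 2 (MUL): stall FU — free A1,Mu0,Ld2,B1 rp2 wp2
slot 3 (MUL): stall FU — free A1,Mu0,Ld2,B1 rp2 wp2
slot 4 (MEM): ISSUE — free A1,Mu0,Ld1,B1 rp0 wp2
slot 5 (MUL): stall FU — free A1,Mu0,Ld1,B1 rp0 wp2
slot 6 (MEM): stall RD_PORT — free A1,Mu0,Ld1,B1 rp0 wp2
slot 7 (MUL): stall FU — free A1,Mu0,Ld1,B1 rp0 wp2

issued = [0, 1, 4]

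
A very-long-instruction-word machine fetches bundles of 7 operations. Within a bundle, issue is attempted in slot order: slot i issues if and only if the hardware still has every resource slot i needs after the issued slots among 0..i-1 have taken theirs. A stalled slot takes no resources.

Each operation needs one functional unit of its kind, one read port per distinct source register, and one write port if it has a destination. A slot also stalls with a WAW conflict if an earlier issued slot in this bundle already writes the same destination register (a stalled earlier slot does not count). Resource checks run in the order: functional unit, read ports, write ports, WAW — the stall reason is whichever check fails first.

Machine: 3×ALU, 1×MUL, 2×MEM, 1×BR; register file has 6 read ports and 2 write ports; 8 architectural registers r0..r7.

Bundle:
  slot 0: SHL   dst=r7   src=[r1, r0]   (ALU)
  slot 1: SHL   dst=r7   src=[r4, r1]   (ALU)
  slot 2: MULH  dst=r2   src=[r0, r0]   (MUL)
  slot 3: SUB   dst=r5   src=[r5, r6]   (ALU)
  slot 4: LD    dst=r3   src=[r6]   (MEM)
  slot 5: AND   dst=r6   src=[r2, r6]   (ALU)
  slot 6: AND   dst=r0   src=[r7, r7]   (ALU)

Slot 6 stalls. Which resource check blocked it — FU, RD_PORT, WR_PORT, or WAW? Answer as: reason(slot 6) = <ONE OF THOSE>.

reason(slot 6) = WR_PORT

slot 0 (ALU): ISSUE — free A2,Mu1,Ld2,B1 rp4 wp1
slot 1 (ALU): stall WAW — free A2,Mu1,Ld2,B1 rp4 wp1
slot 2 (MUL): ISSUE — free A2,Mu0,Ld2,B1 rp3 wp0
slot 3 (ALU): stall WR_PORT — free A2,Mu0,Ld2,B1 rp3 wp0
slot 4 (MEM): stall WR_PORT — free A2,Mu0,Ld2,B1 rp3 wp0
slot 5 (ALU): stall WR_PORT — free A2,Mu0,Ld2,B1 rp3 wp0
slot 6 (ALU): stall WR_PORT — free A2,Mu0,Ld2,B1 rp3 wp0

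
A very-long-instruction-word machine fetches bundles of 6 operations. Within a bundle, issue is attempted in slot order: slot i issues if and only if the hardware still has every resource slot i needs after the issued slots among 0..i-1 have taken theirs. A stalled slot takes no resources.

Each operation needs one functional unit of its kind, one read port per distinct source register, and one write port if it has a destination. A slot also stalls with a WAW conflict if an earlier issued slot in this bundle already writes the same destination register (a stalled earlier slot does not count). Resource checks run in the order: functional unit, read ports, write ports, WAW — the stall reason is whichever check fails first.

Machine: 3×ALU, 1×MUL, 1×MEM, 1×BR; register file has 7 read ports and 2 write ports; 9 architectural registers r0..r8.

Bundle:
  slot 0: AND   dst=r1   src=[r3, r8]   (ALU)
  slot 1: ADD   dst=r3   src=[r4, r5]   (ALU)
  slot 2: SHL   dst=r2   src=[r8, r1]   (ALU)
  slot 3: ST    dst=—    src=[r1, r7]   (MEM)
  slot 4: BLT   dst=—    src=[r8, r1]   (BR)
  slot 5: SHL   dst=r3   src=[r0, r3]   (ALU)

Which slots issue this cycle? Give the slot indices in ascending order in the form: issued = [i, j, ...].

(0) want 1×ALU +2rd +1wr — yes → AL2|MU1|ME1|BR1|rd5|wr1
(1) want 1×ALU +2rd +1wr — yes → AL1|MU1|ME1|BR1|rd3|wr0
(2) want 1×ALU +2rd +1wr — WR_PORT → AL1|MU1|ME1|BR1|rd3|wr0
(3) want 1×MEM +2rd +0wr — yes → AL1|MU1|ME0|BR1|rd1|wr0
(4) want 1×BR +2rd +0wr — RD_PORT → AL1|MU1|ME0|BR1|rd1|wr0
(5) want 1×ALU +2rd +1wr — RD_PORT → AL1|MU1|ME0|BR1|rd1|wr0

issued = [0, 1, 3]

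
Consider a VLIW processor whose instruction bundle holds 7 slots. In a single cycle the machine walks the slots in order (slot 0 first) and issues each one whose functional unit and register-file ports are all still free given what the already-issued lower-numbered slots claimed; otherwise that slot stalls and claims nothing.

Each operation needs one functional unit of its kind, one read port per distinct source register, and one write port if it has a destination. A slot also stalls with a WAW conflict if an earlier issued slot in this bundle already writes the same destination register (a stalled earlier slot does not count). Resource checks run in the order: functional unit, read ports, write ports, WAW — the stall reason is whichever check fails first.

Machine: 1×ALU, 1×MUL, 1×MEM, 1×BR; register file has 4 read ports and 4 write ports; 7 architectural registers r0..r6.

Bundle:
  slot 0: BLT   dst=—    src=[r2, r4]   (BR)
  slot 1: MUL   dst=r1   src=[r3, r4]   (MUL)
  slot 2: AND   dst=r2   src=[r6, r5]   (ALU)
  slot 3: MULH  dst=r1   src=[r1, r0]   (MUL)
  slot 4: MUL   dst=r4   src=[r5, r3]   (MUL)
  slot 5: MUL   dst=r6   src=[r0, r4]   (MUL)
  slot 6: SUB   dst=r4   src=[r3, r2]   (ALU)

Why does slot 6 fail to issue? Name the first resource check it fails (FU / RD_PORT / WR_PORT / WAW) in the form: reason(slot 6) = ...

reason(slot 6) = RD_PORT

  0. BR ⇒ go  {1A/1Mu/1Ld/0B | 2r 4w}
  1. MUL→r1 ⇒ go  {1A/0Mu/1Ld/0B | 0r 3w}
  2. ALU→r2 ⇒ no(RD_PORT)  {1A/0Mu/1Ld/0B | 0r 3w}
  3. MUL→r1 ⇒ no(FU)  {1A/0Mu/1Ld/0B | 0r 3w}
  4. MUL→r4 ⇒ no(FU)  {1A/0Mu/1Ld/0B | 0r 3w}
  5. MUL→r6 ⇒ no(FU)  {1A/0Mu/1Ld/0B | 0r 3w}
  6. ALU→r4 ⇒ no(RD_PORT)  {1A/0Mu/1Ld/0B | 0r 3w}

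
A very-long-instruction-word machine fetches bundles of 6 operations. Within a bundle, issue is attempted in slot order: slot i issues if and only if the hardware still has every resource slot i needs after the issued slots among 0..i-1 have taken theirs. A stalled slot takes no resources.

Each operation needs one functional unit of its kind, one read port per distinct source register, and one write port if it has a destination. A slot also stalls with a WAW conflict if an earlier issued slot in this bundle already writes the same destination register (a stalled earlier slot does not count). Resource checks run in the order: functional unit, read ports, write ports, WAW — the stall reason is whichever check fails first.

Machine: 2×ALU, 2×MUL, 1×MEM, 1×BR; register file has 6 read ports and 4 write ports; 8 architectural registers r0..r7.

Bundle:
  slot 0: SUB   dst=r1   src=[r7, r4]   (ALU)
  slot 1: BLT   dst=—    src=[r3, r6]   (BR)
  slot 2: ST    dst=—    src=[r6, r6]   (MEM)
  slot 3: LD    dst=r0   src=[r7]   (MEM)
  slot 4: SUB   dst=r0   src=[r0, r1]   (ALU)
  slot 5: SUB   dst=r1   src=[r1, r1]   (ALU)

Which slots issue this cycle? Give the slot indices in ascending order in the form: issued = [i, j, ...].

issued = [0, 1, 2]

#0 ALU src=r7,r4 dispatched  <A:1 Mu:2 Ld:1 B:1 rd:4 wr:3>
#1 BR src=r3,r6 dispatched  <A:1 Mu:2 Ld:1 B:0 rd:2 wr:3>
#2 MEM src=r6,r6 dispatched  <A:1 Mu:2 Ld:0 B:0 rd:1 wr:3>
#3 MEM src=r7 held:FU  <A:1 Mu:2 Ld:0 B:0 rd:1 wr:3>
#4 ALU src=r0,r1 held:RD_PORT  <A:1 Mu:2 Ld:0 B:0 rd:1 wr:3>
#5 ALU src=r1,r1 held:WAW  <A:1 Mu:2 Ld:0 B:0 rd:1 wr:3>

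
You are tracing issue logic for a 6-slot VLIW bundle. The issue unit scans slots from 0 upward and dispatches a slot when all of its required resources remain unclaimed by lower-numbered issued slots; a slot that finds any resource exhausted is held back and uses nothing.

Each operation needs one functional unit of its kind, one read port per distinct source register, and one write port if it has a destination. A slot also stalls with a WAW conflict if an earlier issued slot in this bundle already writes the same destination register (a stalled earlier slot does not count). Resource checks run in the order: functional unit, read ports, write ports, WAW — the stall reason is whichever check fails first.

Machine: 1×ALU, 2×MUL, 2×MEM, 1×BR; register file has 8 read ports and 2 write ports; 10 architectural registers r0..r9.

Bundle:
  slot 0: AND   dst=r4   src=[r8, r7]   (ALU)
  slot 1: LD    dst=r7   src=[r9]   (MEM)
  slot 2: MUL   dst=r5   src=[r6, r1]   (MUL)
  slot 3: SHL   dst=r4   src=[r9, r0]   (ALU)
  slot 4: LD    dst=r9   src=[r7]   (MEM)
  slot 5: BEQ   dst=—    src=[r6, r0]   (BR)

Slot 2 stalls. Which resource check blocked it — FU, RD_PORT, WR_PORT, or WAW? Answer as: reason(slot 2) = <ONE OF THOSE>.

reason(slot 2) = WR_PORT

(0) want 1×ALU +2rd +1wr — yes → AL0|MU2|ME2|BR1|rd6|wr1
(1) want 1×MEM +1rd +1wr — yes → AL0|MU2|ME1|BR1|rd5|wr0
(2) want 1×MUL +2rd +1wr — WR_PORT → AL0|MU2|ME1|BR1|rd5|wr0
(3) want 1×ALU +2rd +1wr — FU → AL0|MU2|ME1|BR1|rd5|wr0
(4) want 1×MEM +1rd +1wr — WR_PORT → AL0|MU2|ME1|BR1|rd5|wr0
(5) want 1×BR +2rd +0wr — yes → AL0|MU2|ME1|BR0|rd3|wr0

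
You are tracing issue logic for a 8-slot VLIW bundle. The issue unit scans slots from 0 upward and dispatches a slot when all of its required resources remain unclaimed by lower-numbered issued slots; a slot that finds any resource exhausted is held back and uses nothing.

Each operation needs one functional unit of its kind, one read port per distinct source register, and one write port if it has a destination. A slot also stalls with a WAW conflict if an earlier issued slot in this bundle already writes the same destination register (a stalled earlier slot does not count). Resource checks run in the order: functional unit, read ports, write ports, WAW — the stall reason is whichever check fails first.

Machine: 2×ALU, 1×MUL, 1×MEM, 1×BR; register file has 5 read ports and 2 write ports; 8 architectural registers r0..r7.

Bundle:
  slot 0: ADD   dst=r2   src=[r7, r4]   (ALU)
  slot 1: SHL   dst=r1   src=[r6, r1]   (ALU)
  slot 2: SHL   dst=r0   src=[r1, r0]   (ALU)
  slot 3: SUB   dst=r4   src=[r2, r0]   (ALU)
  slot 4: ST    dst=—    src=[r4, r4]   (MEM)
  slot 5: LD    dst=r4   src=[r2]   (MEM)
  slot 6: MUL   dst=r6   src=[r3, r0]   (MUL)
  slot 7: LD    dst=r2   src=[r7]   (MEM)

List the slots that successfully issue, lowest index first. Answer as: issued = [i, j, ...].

issued = [0, 1, 4]

[0] ALU needs rd=2 wr=1: ok; after: ALU=1 MUL=1 MEM=1 BR=1, R=3, W=1
[1] ALU needs rd=2 wr=1: ok; after: ALU=0 MUL=1 MEM=1 BR=1, R=1, W=0
[2] ALU needs rd=2 wr=1: FU; after: ALU=0 MUL=1 MEM=1 BR=1, R=1, W=0
[3] ALU needs rd=2 wr=1: FU; after: ALU=0 MUL=1 MEM=1 BR=1, R=1, W=0
[4] MEM needs rd=1 wr=0: ok; after: ALU=0 MUL=1 MEM=0 BR=1, R=0, W=0
[5] MEM needs rd=1 wr=1: FU; after: ALU=0 MUL=1 MEM=0 BR=1, R=0, W=0
[6] MUL needs rd=2 wr=1: RD_PORT; after: ALU=0 MUL=1 MEM=0 BR=1, R=0, W=0
[7] MEM needs rd=1 wr=1: FU; after: ALU=0 MUL=1 MEM=0 BR=1, R=0, W=0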